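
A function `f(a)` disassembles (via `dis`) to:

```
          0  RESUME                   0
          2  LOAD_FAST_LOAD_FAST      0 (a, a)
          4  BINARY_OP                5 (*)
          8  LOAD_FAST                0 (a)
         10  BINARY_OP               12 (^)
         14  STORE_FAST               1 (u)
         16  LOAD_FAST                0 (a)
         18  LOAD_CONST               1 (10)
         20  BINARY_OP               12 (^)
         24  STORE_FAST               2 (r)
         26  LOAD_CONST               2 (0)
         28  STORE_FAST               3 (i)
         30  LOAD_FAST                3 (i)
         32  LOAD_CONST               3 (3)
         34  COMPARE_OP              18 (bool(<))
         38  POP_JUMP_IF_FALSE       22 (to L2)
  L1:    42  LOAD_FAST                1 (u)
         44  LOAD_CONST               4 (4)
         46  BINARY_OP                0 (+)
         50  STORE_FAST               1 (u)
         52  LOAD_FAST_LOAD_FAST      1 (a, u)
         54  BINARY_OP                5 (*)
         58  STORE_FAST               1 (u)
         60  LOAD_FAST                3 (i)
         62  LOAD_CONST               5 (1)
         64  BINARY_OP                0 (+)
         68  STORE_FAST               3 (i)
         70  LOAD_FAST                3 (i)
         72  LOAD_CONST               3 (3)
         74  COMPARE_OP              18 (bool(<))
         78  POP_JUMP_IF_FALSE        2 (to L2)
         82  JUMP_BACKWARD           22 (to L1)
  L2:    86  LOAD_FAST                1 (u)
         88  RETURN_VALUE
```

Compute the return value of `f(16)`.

LOAD_FAST_LOAD_FAST a,a → push 16,16. Stack: [16, 16]
BINARY_OP * → 16 * 16 = 256. Stack: [256]
LOAD_FAST a → push 16. Stack: [256, 16]
BINARY_OP ^ → 256 ^ 16 = 272. Stack: [272]
STORE_FAST u → u=272. Stack: []
LOAD_FAST a → push 16. Stack: [16]
LOAD_CONST → push 10. Stack: [16, 10]
BINARY_OP ^ → 16 ^ 10 = 26. Stack: [26]
STORE_FAST r → r=26. Stack: []
LOAD_CONST → push 0. Stack: [0]
STORE_FAST i → i=0. Stack: []
LOAD_FAST i → push 0. Stack: [0]
LOAD_CONST → push 3. Stack: [0, 3]
COMPARE_OP bool(<) → 0 vs 3 = True. Stack: [True]
POP_JUMP_IF_FALSE → pop True; no jump. Stack: []
LOAD_FAST u → push 272. Stack: [272]
LOAD_CONST → push 4. Stack: [272, 4]
BINARY_OP + → 272 + 4 = 276. Stack: [276]
STORE_FAST u → u=276. Stack: []
LOAD_FAST_LOAD_FAST a,u → push 16,276. Stack: [16, 276]
BINARY_OP * → 16 * 276 = 4416. Stack: [4416]
STORE_FAST u → u=4416. Stack: []
LOAD_FAST i → push 0. Stack: [0]
LOAD_CONST → push 1. Stack: [0, 1]
BINARY_OP + → 0 + 1 = 1. Stack: [1]
STORE_FAST i → i=1. Stack: []
LOAD_FAST i → push 1. Stack: [1]
LOAD_CONST → push 3. Stack: [1, 3]
COMPARE_OP bool(<) → 1 vs 3 = True. Stack: [True]
POP_JUMP_IF_FALSE → pop True; no jump. Stack: []
LOAD_FAST u → push 4416. Stack: [4416]
LOAD_CONST → push 4. Stack: [4416, 4]
BINARY_OP + → 4416 + 4 = 4420. Stack: [4420]
STORE_FAST u → u=4420. Stack: []
LOAD_FAST_LOAD_FAST a,u → push 16,4420. Stack: [16, 4420]
BINARY_OP * → 16 * 4420 = 70720. Stack: [70720]
STORE_FAST u → u=70720. Stack: []
LOAD_FAST i → push 1. Stack: [1]
LOAD_CONST → push 1. Stack: [1, 1]
BINARY_OP + → 1 + 1 = 2. Stack: [2]
STORE_FAST i → i=2. Stack: []
LOAD_FAST i → push 2. Stack: [2]
LOAD_CONST → push 3. Stack: [2, 3]
COMPARE_OP bool(<) → 2 vs 3 = True. Stack: [True]
POP_JUMP_IF_FALSE → pop True; no jump. Stack: []
LOAD_FAST u → push 70720. Stack: [70720]
LOAD_CONST → push 4. Stack: [70720, 4]
BINARY_OP + → 70720 + 4 = 70724. Stack: [70724]
STORE_FAST u → u=70724. Stack: []
LOAD_FAST_LOAD_FAST a,u → push 16,70724. Stack: [16, 70724]
BINARY_OP * → 16 * 70724 = 1131584. Stack: [1131584]
STORE_FAST u → u=1131584. Stack: []
LOAD_FAST i → push 2. Stack: [2]
LOAD_CONST → push 1. Stack: [2, 1]
BINARY_OP + → 2 + 1 = 3. Stack: [3]
STORE_FAST i → i=3. Stack: []
LOAD_FAST i → push 3. Stack: [3]
LOAD_CONST → push 3. Stack: [3, 3]
COMPARE_OP bool(<) → 3 vs 3 = False. Stack: [False]
POP_JUMP_IF_FALSE → pop False; jump. Stack: []
LOAD_FAST u → push 1131584. Stack: [1131584]
RETURN_VALUE → return 1131584.

1131584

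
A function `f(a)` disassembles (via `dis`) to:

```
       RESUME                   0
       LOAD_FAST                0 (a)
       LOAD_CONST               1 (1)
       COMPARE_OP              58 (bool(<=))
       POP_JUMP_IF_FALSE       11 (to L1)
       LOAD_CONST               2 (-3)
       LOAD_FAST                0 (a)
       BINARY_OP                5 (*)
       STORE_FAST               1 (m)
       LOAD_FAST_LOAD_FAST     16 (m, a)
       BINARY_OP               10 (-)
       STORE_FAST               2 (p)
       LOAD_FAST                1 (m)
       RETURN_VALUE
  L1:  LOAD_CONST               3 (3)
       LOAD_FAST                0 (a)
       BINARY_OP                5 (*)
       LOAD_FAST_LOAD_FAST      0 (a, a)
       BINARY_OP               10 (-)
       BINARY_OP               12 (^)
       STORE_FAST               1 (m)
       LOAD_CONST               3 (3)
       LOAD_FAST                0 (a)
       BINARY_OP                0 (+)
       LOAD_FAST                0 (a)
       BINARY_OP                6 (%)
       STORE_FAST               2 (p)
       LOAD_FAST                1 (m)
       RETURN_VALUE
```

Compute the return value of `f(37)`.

LOAD_FAST a → push 37. Stack: [37]
LOAD_CONST → push 1. Stack: [37, 1]
COMPARE_OP bool(<=) → 37 vs 1 = False. Stack: [False]
POP_JUMP_IF_FALSE → pop False; jump. Stack: []
LOAD_CONST → push 3. Stack: [3]
LOAD_FAST a → push 37. Stack: [3, 37]
BINARY_OP * → 3 * 37 = 111. Stack: [111]
LOAD_FAST_LOAD_FAST a,a → push 37,37. Stack: [111, 37, 37]
BINARY_OP - → 37 - 37 = 0. Stack: [111, 0]
BINARY_OP ^ → 111 ^ 0 = 111. Stack: [111]
STORE_FAST m → m=111. Stack: []
LOAD_CONST → push 3. Stack: [3]
LOAD_FAST a → push 37. Stack: [3, 37]
BINARY_OP + → 3 + 37 = 40. Stack: [40]
LOAD_FAST a → push 37. Stack: [40, 37]
BINARY_OP % → 40 % 37 = 3. Stack: [3]
STORE_FAST p → p=3. Stack: []
LOAD_FAST m → push 111. Stack: [111]
RETURN_VALUE → return 111.

111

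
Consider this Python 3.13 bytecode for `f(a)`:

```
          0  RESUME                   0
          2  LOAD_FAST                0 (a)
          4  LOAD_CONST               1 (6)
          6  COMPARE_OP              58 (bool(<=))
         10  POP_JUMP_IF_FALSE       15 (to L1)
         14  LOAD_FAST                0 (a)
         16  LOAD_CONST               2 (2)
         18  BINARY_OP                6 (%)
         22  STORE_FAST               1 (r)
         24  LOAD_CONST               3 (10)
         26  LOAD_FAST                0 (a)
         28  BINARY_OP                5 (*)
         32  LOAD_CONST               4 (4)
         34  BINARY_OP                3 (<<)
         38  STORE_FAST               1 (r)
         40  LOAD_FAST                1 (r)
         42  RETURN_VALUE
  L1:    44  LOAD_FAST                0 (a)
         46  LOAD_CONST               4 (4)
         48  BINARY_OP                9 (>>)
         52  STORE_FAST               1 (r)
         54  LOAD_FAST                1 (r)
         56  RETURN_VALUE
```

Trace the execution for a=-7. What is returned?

LOAD_FAST a → push -7. Stack: [-7]
LOAD_CONST → push 6. Stack: [-7, 6]
COMPARE_OP bool(<=) → -7 vs 6 = True. Stack: [True]
POP_JUMP_IF_FALSE → pop True; no jump. Stack: []
LOAD_FAST a → push -7. Stack: [-7]
LOAD_CONST → push 2. Stack: [-7, 2]
BINARY_OP % → -7 % 2 = 1. Stack: [1]
STORE_FAST r → r=1. Stack: []
LOAD_CONST → push 10. Stack: [10]
LOAD_FAST a → push -7. Stack: [10, -7]
BINARY_OP * → 10 * -7 = -70. Stack: [-70]
LOAD_CONST → push 4. Stack: [-70, 4]
BINARY_OP << → -70 << 4 = -1120. Stack: [-1120]
STORE_FAST r → r=-1120. Stack: []
LOAD_FAST r → push -1120. Stack: [-1120]
RETURN_VALUE → return -1120.

-1120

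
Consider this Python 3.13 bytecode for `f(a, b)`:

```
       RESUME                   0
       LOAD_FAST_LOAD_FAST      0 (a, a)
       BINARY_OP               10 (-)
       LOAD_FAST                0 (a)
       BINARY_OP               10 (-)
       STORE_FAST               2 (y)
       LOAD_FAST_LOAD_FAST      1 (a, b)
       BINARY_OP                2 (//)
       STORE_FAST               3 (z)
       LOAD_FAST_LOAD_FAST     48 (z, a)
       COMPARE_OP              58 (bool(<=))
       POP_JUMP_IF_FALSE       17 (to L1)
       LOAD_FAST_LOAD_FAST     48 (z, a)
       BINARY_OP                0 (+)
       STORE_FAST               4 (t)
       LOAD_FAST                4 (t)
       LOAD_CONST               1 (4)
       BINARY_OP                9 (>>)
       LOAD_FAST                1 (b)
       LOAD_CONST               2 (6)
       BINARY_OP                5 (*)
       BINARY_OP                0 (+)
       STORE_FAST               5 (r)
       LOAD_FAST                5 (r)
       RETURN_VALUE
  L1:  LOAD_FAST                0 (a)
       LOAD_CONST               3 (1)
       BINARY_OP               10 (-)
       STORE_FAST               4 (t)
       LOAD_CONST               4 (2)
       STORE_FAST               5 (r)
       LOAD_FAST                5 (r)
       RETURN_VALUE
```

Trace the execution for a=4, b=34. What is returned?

204

LOAD_FAST_LOAD_FAST a,a → push 4,4. Stack: [4, 4]
BINARY_OP - → 4 - 4 = 0. Stack: [0]
LOAD_FAST a → push 4. Stack: [0, 4]
BINARY_OP - → 0 - 4 = -4. Stack: [-4]
STORE_FAST y → y=-4. Stack: []
LOAD_FAST_LOAD_FAST a,b → push 4,34. Stack: [4, 34]
BINARY_OP // → 4 // 34 = 0. Stack: [0]
STORE_FAST z → z=0. Stack: []
LOAD_FAST_LOAD_FAST z,a → push 0,4. Stack: [0, 4]
COMPARE_OP bool(<=) → 0 vs 4 = True. Stack: [True]
POP_JUMP_IF_FALSE → pop True; no jump. Stack: []
LOAD_FAST_LOAD_FAST z,a → push 0,4. Stack: [0, 4]
BINARY_OP + → 0 + 4 = 4. Stack: [4]
STORE_FAST t → t=4. Stack: []
LOAD_FAST t → push 4. Stack: [4]
LOAD_CONST → push 4. Stack: [4, 4]
BINARY_OP >> → 4 >> 4 = 0. Stack: [0]
LOAD_FAST b → push 34. Stack: [0, 34]
LOAD_CONST → push 6. Stack: [0, 34, 6]
BINARY_OP * → 34 * 6 = 204. Stack: [0, 204]
BINARY_OP + → 0 + 204 = 204. Stack: [204]
STORE_FAST r → r=204. Stack: []
LOAD_FAST r → push 204. Stack: [204]
RETURN_VALUE → return 204.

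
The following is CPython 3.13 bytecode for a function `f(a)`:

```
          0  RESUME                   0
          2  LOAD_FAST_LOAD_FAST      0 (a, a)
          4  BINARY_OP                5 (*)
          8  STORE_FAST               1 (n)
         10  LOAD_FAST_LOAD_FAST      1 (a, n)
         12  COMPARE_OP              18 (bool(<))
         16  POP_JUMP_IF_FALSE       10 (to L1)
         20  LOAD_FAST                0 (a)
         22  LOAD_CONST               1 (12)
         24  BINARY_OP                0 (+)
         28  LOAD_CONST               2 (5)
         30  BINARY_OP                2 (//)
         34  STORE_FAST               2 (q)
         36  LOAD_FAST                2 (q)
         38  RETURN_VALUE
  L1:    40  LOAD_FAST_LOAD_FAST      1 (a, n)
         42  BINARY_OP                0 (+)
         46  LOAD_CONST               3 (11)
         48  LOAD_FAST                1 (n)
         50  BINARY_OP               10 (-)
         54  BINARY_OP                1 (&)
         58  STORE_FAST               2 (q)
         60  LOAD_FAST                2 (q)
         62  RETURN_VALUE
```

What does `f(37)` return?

LOAD_FAST_LOAD_FAST a,a → push 37,37. Stack: [37, 37]
BINARY_OP * → 37 * 37 = 1369. Stack: [1369]
STORE_FAST n → n=1369. Stack: []
LOAD_FAST_LOAD_FAST a,n → push 37,1369. Stack: [37, 1369]
COMPARE_OP bool(<) → 37 vs 1369 = True. Stack: [True]
POP_JUMP_IF_FALSE → pop True; no jump. Stack: []
LOAD_FAST a → push 37. Stack: [37]
LOAD_CONST → push 12. Stack: [37, 12]
BINARY_OP + → 37 + 12 = 49. Stack: [49]
LOAD_CONST → push 5. Stack: [49, 5]
BINARY_OP // → 49 // 5 = 9. Stack: [9]
STORE_FAST q → q=9. Stack: []
LOAD_FAST q → push 9. Stack: [9]
RETURN_VALUE → return 9.

9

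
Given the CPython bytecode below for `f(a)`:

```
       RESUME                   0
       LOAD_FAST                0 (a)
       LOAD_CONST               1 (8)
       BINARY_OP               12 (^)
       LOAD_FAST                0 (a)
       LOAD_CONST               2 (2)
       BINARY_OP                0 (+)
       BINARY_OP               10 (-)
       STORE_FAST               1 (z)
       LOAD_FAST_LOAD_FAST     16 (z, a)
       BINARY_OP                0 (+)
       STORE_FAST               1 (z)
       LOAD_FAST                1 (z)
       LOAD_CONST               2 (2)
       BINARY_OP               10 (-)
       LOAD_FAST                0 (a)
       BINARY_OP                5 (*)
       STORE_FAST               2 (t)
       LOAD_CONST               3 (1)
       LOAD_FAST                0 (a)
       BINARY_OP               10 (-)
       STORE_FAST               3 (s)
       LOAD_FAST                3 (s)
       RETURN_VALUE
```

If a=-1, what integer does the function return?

LOAD_FAST a → push -1. Stack: [-1]
LOAD_CONST → push 8. Stack: [-1, 8]
BINARY_OP ^ → -1 ^ 8 = -9. Stack: [-9]
LOAD_FAST a → push -1. Stack: [-9, -1]
LOAD_CONST → push 2. Stack: [-9, -1, 2]
BINARY_OP + → -1 + 2 = 1. Stack: [-9, 1]
BINARY_OP - → -9 - 1 = -10. Stack: [-10]
STORE_FAST z → z=-10. Stack: []
LOAD_FAST_LOAD_FAST z,a → push -10,-1. Stack: [-10, -1]
BINARY_OP + → -10 + -1 = -11. Stack: [-11]
STORE_FAST z → z=-11. Stack: []
LOAD_FAST z → push -11. Stack: [-11]
LOAD_CONST → push 2. Stack: [-11, 2]
BINARY_OP - → -11 - 2 = -13. Stack: [-13]
LOAD_FAST a → push -1. Stack: [-13, -1]
BINARY_OP * → -13 * -1 = 13. Stack: [13]
STORE_FAST t → t=13. Stack: []
LOAD_CONST → push 1. Stack: [1]
LOAD_FAST a → push -1. Stack: [1, -1]
BINARY_OP - → 1 - -1 = 2. Stack: [2]
STORE_FAST s → s=2. Stack: []
LOAD_FAST s → push 2. Stack: [2]
RETURN_VALUE → return 2.

2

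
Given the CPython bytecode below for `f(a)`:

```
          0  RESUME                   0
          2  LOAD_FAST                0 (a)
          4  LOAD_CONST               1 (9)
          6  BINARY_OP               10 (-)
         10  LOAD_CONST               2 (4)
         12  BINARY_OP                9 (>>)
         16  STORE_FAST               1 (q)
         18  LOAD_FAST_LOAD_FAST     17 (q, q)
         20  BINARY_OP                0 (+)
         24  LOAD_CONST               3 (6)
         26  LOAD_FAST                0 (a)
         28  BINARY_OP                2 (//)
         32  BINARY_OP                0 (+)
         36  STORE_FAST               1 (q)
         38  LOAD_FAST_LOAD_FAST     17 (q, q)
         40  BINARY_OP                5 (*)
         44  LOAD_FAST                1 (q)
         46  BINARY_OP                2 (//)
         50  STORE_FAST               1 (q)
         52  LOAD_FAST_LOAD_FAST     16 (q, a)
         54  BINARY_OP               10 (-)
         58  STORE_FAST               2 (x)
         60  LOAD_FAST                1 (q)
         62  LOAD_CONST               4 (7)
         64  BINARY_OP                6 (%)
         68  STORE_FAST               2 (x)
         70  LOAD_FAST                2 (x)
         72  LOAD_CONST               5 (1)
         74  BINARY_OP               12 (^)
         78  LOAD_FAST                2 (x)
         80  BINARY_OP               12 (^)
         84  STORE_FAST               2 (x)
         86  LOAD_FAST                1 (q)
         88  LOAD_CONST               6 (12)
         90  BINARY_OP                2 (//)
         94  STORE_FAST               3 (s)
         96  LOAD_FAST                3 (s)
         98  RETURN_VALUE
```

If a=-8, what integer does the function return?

LOAD_FAST a → push -8. Stack: [-8]
LOAD_CONST → push 9. Stack: [-8, 9]
BINARY_OP - → -8 - 9 = -17. Stack: [-17]
LOAD_CONST → push 4. Stack: [-17, 4]
BINARY_OP >> → -17 >> 4 = -2. Stack: [-2]
STORE_FAST q → q=-2. Stack: []
LOAD_FAST_LOAD_FAST q,q → push -2,-2. Stack: [-2, -2]
BINARY_OP + → -2 + -2 = -4. Stack: [-4]
LOAD_CONST → push 6. Stack: [-4, 6]
LOAD_FAST a → push -8. Stack: [-4, 6, -8]
BINARY_OP // → 6 // -8 = -1. Stack: [-4, -1]
BINARY_OP + → -4 + -1 = -5. Stack: [-5]
STORE_FAST q → q=-5. Stack: []
LOAD_FAST_LOAD_FAST q,q → push -5,-5. Stack: [-5, -5]
BINARY_OP * → -5 * -5 = 25. Stack: [25]
LOAD_FAST q → push -5. Stack: [25, -5]
BINARY_OP // → 25 // -5 = -5. Stack: [-5]
STORE_FAST q → q=-5. Stack: []
LOAD_FAST_LOAD_FAST q,a → push -5,-8. Stack: [-5, -8]
BINARY_OP - → -5 - -8 = 3. Stack: [3]
STORE_FAST x → x=3. Stack: []
LOAD_FAST q → push -5. Stack: [-5]
LOAD_CONST → push 7. Stack: [-5, 7]
BINARY_OP % → -5 % 7 = 2. Stack: [2]
STORE_FAST x → x=2. Stack: []
LOAD_FAST x → push 2. Stack: [2]
LOAD_CONST → push 1. Stack: [2, 1]
BINARY_OP ^ → 2 ^ 1 = 3. Stack: [3]
LOAD_FAST x → push 2. Stack: [3, 2]
BINARY_OP ^ → 3 ^ 2 = 1. Stack: [1]
STORE_FAST x → x=1. Stack: []
LOAD_FAST q → push -5. Stack: [-5]
LOAD_CONST → push 12. Stack: [-5, 12]
BINARY_OP // → -5 // 12 = -1. Stack: [-1]
STORE_FAST s → s=-1. Stack: []
LOAD_FAST s → push -1. Stack: [-1]
RETURN_VALUE → return -1.

-1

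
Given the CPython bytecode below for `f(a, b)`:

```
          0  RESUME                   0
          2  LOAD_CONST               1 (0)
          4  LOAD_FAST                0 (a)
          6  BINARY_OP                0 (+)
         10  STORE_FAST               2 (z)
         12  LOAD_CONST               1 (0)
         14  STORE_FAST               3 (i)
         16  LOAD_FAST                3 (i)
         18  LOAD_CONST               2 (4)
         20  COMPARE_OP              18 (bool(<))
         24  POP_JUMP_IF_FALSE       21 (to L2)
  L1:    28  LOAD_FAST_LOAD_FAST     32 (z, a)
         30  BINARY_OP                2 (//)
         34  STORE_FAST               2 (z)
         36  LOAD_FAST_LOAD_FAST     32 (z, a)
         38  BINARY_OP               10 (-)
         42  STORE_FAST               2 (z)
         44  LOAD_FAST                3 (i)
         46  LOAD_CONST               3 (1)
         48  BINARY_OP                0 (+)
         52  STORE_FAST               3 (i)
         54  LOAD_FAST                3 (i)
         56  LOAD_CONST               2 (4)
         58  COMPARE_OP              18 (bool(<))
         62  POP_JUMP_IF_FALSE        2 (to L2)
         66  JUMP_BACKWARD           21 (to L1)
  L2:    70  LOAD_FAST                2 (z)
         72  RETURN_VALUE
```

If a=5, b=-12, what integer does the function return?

LOAD_CONST → push 0
LOAD_FAST a → push 5
BINARY_OP + → 0 + 5 = 5
STORE_FAST z → z=5
LOAD_CONST → push 0
STORE_FAST i → i=0
LOAD_FAST i → push 0
LOAD_CONST → push 4
COMPARE_OP bool(<) → 0 vs 4 = True
POP_JUMP_IF_FALSE → pop True; no jump
LOAD_FAST_LOAD_FAST z,a → push 5,5
BINARY_OP // → 5 // 5 = 1
STORE_FAST z → z=1
LOAD_FAST_LOAD_FAST z,a → push 1,5
BINARY_OP - → 1 - 5 = -4
STORE_FAST z → z=-4
LOAD_FAST i → push 0
LOAD_CONST → push 1
BINARY_OP + → 0 + 1 = 1
STORE_FAST i → i=1
LOAD_FAST i → push 1
LOAD_CONST → push 4
COMPARE_OP bool(<) → 1 vs 4 = True
POP_JUMP_IF_FALSE → pop True; no jump
LOAD_FAST_LOAD_FAST z,a → push -4,5
BINARY_OP // → -4 // 5 = -1
STORE_FAST z → z=-1
LOAD_FAST_LOAD_FAST z,a → push -1,5
BINARY_OP - → -1 - 5 = -6
STORE_FAST z → z=-6
LOAD_FAST i → push 1
LOAD_CONST → push 1
BINARY_OP + → 1 + 1 = 2
STORE_FAST i → i=2
LOAD_FAST i → push 2
LOAD_CONST → push 4
COMPARE_OP bool(<) → 2 vs 4 = True
POP_JUMP_IF_FALSE → pop True; no jump
LOAD_FAST_LOAD_FAST z,a → push -6,5
BINARY_OP // → -6 // 5 = -2
STORE_FAST z → z=-2
LOAD_FAST_LOAD_FAST z,a → push -2,5
BINARY_OP - → -2 - 5 = -7
STORE_FAST z → z=-7
LOAD_FAST i → push 2
LOAD_CONST → push 1
BINARY_OP + → 2 + 1 = 3
STORE_FAST i → i=3
LOAD_FAST i → push 3
LOAD_CONST → push 4
COMPARE_OP bool(<) → 3 vs 4 = True
POP_JUMP_IF_FALSE → pop True; no jump
LOAD_FAST_LOAD_FAST z,a → push -7,5
BINARY_OP // → -7 // 5 = -2
STORE_FAST z → z=-2
LOAD_FAST_LOAD_FAST z,a → push -2,5
BINARY_OP - → -2 - 5 = -7
STORE_FAST z → z=-7
LOAD_FAST i → push 3
LOAD_CONST → push 1
BINARY_OP + → 3 + 1 = 4
STORE_FAST i → i=4
LOAD_FAST i → push 4
LOAD_CONST → push 4
COMPARE_OP bool(<) → 4 vs 4 = False
POP_JUMP_IF_FALSE → pop False; jump
LOAD_FAST z → push -7
RETURN_VALUE → return -7.

-7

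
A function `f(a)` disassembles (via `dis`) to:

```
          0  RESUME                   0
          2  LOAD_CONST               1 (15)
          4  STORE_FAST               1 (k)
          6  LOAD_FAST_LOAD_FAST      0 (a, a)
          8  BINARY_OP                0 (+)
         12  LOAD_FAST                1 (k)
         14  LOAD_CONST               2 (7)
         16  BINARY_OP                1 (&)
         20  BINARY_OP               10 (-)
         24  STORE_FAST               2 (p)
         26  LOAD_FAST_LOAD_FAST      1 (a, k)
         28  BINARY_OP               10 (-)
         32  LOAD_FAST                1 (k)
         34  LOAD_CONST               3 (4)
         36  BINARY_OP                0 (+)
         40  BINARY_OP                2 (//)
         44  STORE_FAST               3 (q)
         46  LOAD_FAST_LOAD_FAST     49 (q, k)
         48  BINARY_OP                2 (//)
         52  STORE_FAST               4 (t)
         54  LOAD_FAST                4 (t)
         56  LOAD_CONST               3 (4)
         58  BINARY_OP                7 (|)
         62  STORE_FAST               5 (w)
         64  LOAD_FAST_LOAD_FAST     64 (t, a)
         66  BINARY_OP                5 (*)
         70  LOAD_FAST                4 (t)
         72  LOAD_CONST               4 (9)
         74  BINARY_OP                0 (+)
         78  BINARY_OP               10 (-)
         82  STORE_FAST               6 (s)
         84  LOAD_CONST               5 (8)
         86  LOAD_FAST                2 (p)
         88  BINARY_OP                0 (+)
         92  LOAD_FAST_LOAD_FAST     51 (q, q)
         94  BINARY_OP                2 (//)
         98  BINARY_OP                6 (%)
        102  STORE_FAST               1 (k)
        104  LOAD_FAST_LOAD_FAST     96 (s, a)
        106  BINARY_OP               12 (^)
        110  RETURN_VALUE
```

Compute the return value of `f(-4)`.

0

LOAD_CONST → push 15. Stack: [15]
STORE_FAST k → k=15. Stack: []
LOAD_FAST_LOAD_FAST a,a → push -4,-4. Stack: [-4, -4]
BINARY_OP + → -4 + -4 = -8. Stack: [-8]
LOAD_FAST k → push 15. Stack: [-8, 15]
LOAD_CONST → push 7. Stack: [-8, 15, 7]
BINARY_OP & → 15 & 7 = 7. Stack: [-8, 7]
BINARY_OP - → -8 - 7 = -15. Stack: [-15]
STORE_FAST p → p=-15. Stack: []
LOAD_FAST_LOAD_FAST a,k → push -4,15. Stack: [-4, 15]
BINARY_OP - → -4 - 15 = -19. Stack: [-19]
LOAD_FAST k → push 15. Stack: [-19, 15]
LOAD_CONST → push 4. Stack: [-19, 15, 4]
BINARY_OP + → 15 + 4 = 19. Stack: [-19, 19]
BINARY_OP // → -19 // 19 = -1. Stack: [-1]
STORE_FAST q → q=-1. Stack: []
LOAD_FAST_LOAD_FAST q,k → push -1,15. Stack: [-1, 15]
BINARY_OP // → -1 // 15 = -1. Stack: [-1]
STORE_FAST t → t=-1. Stack: []
LOAD_FAST t → push -1. Stack: [-1]
LOAD_CONST → push 4. Stack: [-1, 4]
BINARY_OP | → -1 | 4 = -1. Stack: [-1]
STORE_FAST w → w=-1. Stack: []
LOAD_FAST_LOAD_FAST t,a → push -1,-4. Stack: [-1, -4]
BINARY_OP * → -1 * -4 = 4. Stack: [4]
LOAD_FAST t → push -1. Stack: [4, -1]
LOAD_CONST → push 9. Stack: [4, -1, 9]
BINARY_OP + → -1 + 9 = 8. Stack: [4, 8]
BINARY_OP - → 4 - 8 = -4. Stack: [-4]
STORE_FAST s → s=-4. Stack: []
LOAD_CONST → push 8. Stack: [8]
LOAD_FAST p → push -15. Stack: [8, -15]
BINARY_OP + → 8 + -15 = -7. Stack: [-7]
LOAD_FAST_LOAD_FAST q,q → push -1,-1. Stack: [-7, -1, -1]
BINARY_OP // → -1 // -1 = 1. Stack: [-7, 1]
BINARY_OP % → -7 % 1 = 0. Stack: [0]
STORE_FAST k → k=0. Stack: []
LOAD_FAST_LOAD_FAST s,a → push -4,-4. Stack: [-4, -4]
BINARY_OP ^ → -4 ^ -4 = 0. Stack: [0]
RETURN_VALUE → return 0.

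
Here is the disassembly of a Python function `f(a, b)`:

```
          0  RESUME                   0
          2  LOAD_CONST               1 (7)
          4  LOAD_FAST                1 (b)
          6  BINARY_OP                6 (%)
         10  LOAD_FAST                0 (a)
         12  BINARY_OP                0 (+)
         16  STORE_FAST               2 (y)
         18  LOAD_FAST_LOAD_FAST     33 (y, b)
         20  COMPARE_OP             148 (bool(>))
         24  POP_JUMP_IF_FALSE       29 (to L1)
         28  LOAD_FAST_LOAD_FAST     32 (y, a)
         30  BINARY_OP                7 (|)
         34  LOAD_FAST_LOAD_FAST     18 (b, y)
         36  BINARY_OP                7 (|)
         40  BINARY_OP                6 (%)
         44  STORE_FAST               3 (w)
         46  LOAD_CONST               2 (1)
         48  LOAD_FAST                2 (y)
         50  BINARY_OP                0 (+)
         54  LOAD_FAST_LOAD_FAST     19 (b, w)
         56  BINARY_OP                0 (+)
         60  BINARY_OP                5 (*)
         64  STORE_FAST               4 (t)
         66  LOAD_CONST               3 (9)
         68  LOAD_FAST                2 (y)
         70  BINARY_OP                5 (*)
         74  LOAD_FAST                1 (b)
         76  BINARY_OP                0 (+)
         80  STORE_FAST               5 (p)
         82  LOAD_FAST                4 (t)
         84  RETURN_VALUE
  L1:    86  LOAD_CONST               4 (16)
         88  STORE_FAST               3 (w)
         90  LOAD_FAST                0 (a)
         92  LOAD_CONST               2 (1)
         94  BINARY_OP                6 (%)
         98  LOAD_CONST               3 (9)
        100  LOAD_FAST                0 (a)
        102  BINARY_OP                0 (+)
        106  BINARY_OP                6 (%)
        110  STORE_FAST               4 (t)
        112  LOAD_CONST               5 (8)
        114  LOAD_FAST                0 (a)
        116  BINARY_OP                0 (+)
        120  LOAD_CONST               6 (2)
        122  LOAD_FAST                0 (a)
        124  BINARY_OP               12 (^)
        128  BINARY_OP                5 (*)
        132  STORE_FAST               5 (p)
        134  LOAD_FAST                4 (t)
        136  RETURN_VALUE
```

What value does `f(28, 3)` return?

LOAD_CONST → push 7. Stack: [7]
LOAD_FAST b → push 3. Stack: [7, 3]
BINARY_OP % → 7 % 3 = 1. Stack: [1]
LOAD_FAST a → push 28. Stack: [1, 28]
BINARY_OP + → 1 + 28 = 29. Stack: [29]
STORE_FAST y → y=29. Stack: []
LOAD_FAST_LOAD_FAST y,b → push 29,3. Stack: [29, 3]
COMPARE_OP bool(>) → 29 vs 3 = True. Stack: [True]
POP_JUMP_IF_FALSE → pop True; no jump. Stack: []
LOAD_FAST_LOAD_FAST y,a → push 29,28. Stack: [29, 28]
BINARY_OP | → 29 | 28 = 29. Stack: [29]
LOAD_FAST_LOAD_FAST b,y → push 3,29. Stack: [29, 3, 29]
BINARY_OP | → 3 | 29 = 31. Stack: [29, 31]
BINARY_OP % → 29 % 31 = 29. Stack: [29]
STORE_FAST w → w=29. Stack: []
LOAD_CONST → push 1. Stack: [1]
LOAD_FAST y → push 29. Stack: [1, 29]
BINARY_OP + → 1 + 29 = 30. Stack: [30]
LOAD_FAST_LOAD_FAST b,w → push 3,29. Stack: [30, 3, 29]
BINARY_OP + → 3 + 29 = 32. Stack: [30, 32]
BINARY_OP * → 30 * 32 = 960. Stack: [960]
STORE_FAST t → t=960. Stack: []
LOAD_CONST → push 9. Stack: [9]
LOAD_FAST y → push 29. Stack: [9, 29]
BINARY_OP * → 9 * 29 = 261. Stack: [261]
LOAD_FAST b → push 3. Stack: [261, 3]
BINARY_OP + → 261 + 3 = 264. Stack: [264]
STORE_FAST p → p=264. Stack: []
LOAD_FAST t → push 960. Stack: [960]
RETURN_VALUE → return 960.

960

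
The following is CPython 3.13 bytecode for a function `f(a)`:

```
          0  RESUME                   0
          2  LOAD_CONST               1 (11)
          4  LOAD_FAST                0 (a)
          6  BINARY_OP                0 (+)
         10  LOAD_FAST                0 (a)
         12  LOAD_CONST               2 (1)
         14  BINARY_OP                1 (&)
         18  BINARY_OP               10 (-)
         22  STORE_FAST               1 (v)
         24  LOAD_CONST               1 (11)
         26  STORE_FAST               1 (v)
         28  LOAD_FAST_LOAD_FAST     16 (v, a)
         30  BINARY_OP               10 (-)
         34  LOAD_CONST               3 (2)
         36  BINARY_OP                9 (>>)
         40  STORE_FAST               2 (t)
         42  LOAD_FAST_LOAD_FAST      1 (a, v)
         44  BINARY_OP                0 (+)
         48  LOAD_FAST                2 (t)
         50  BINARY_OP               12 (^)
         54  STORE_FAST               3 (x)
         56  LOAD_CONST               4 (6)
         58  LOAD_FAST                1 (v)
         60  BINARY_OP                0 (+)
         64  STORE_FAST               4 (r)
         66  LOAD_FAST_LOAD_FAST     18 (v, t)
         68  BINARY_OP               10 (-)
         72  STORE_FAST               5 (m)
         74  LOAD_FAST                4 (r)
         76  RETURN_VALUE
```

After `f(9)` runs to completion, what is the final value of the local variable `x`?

20

LOAD_CONST → push 11. Stack: [11]
LOAD_FAST a → push 9. Stack: [11, 9]
BINARY_OP + → 11 + 9 = 20. Stack: [20]
LOAD_FAST a → push 9. Stack: [20, 9]
LOAD_CONST → push 1. Stack: [20, 9, 1]
BINARY_OP & → 9 & 1 = 1. Stack: [20, 1]
BINARY_OP - → 20 - 1 = 19. Stack: [19]
STORE_FAST v → v=19. Stack: []
LOAD_CONST → push 11. Stack: [11]
STORE_FAST v → v=11. Stack: []
LOAD_FAST_LOAD_FAST v,a → push 11,9. Stack: [11, 9]
BINARY_OP - → 11 - 9 = 2. Stack: [2]
LOAD_CONST → push 2. Stack: [2, 2]
BINARY_OP >> → 2 >> 2 = 0. Stack: [0]
STORE_FAST t → t=0. Stack: []
LOAD_FAST_LOAD_FAST a,v → push 9,11. Stack: [9, 11]
BINARY_OP + → 9 + 11 = 20. Stack: [20]
LOAD_FAST t → push 0. Stack: [20, 0]
BINARY_OP ^ → 20 ^ 0 = 20. Stack: [20]
STORE_FAST x → x=20. Stack: []
LOAD_CONST → push 6. Stack: [6]
LOAD_FAST v → push 11. Stack: [6, 11]
BINARY_OP + → 6 + 11 = 17. Stack: [17]
STORE_FAST r → r=17. Stack: []
LOAD_FAST_LOAD_FAST v,t → push 11,0. Stack: [11, 0]
BINARY_OP - → 11 - 0 = 11. Stack: [11]
STORE_FAST m → m=11. Stack: []
LOAD_FAST r → push 17. Stack: [17]
RETURN_VALUE → return 17.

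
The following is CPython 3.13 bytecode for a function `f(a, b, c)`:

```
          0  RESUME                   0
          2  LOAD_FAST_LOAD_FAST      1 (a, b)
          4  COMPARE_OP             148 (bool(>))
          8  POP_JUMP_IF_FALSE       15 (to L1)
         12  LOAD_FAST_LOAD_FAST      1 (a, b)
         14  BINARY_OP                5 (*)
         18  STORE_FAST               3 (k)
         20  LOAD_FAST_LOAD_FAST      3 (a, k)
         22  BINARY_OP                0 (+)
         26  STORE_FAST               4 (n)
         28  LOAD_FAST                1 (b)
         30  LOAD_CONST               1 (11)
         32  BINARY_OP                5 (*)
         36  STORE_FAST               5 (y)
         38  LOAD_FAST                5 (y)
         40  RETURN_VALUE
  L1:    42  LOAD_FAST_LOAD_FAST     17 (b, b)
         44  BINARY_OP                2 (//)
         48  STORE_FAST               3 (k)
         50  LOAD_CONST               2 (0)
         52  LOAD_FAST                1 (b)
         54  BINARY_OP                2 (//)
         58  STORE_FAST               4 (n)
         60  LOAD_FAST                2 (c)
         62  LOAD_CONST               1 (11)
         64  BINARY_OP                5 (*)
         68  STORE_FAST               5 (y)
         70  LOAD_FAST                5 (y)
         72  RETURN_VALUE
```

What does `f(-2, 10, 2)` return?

LOAD_FAST_LOAD_FAST a,b → push -2,10. Stack: [-2, 10]
COMPARE_OP bool(>) → -2 vs 10 = False. Stack: [False]
POP_JUMP_IF_FALSE → pop False; jump. Stack: []
LOAD_FAST_LOAD_FAST b,b → push 10,10. Stack: [10, 10]
BINARY_OP // → 10 // 10 = 1. Stack: [1]
STORE_FAST k → k=1. Stack: []
LOAD_CONST → push 0. Stack: [0]
LOAD_FAST b → push 10. Stack: [0, 10]
BINARY_OP // → 0 // 10 = 0. Stack: [0]
STORE_FAST n → n=0. Stack: []
LOAD_FAST c → push 2. Stack: [2]
LOAD_CONST → push 11. Stack: [2, 11]
BINARY_OP * → 2 * 11 = 22. Stack: [22]
STORE_FAST y → y=22. Stack: []
LOAD_FAST y → push 22. Stack: [22]
RETURN_VALUE → return 22.

22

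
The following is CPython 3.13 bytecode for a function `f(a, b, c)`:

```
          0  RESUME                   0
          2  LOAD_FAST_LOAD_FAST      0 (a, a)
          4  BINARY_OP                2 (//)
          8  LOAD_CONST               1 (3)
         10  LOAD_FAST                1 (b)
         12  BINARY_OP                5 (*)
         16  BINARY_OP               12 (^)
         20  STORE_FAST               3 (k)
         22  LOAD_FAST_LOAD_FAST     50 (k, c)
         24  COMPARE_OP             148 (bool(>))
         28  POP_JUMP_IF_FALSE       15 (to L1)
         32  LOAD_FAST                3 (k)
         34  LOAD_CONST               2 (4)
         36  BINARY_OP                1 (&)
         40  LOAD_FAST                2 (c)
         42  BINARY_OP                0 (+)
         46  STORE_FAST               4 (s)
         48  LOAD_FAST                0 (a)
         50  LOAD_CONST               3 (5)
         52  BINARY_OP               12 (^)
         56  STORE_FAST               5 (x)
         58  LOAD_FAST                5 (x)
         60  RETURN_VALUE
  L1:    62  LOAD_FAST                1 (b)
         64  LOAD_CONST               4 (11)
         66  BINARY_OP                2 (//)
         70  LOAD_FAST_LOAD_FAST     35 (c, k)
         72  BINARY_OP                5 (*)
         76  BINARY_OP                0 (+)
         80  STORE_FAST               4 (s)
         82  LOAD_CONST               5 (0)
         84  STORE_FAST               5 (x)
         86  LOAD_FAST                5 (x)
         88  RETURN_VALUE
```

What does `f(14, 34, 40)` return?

11

LOAD_FAST_LOAD_FAST a,a → push 14,14. Stack: [14, 14]
BINARY_OP // → 14 // 14 = 1. Stack: [1]
LOAD_CONST → push 3. Stack: [1, 3]
LOAD_FAST b → push 34. Stack: [1, 3, 34]
BINARY_OP * → 3 * 34 = 102. Stack: [1, 102]
BINARY_OP ^ → 1 ^ 102 = 103. Stack: [103]
STORE_FAST k → k=103. Stack: []
LOAD_FAST_LOAD_FAST k,c → push 103,40. Stack: [103, 40]
COMPARE_OP bool(>) → 103 vs 40 = True. Stack: [True]
POP_JUMP_IF_FALSE → pop True; no jump. Stack: []
LOAD_FAST k → push 103. Stack: [103]
LOAD_CONST → push 4. Stack: [103, 4]
BINARY_OP & → 103 & 4 = 4. Stack: [4]
LOAD_FAST c → push 40. Stack: [4, 40]
BINARY_OP + → 4 + 40 = 44. Stack: [44]
STORE_FAST s → s=44. Stack: []
LOAD_FAST a → push 14. Stack: [14]
LOAD_CONST → push 5. Stack: [14, 5]
BINARY_OP ^ → 14 ^ 5 = 11. Stack: [11]
STORE_FAST x → x=11. Stack: []
LOAD_FAST x → push 11. Stack: [11]
RETURN_VALUE → return 11.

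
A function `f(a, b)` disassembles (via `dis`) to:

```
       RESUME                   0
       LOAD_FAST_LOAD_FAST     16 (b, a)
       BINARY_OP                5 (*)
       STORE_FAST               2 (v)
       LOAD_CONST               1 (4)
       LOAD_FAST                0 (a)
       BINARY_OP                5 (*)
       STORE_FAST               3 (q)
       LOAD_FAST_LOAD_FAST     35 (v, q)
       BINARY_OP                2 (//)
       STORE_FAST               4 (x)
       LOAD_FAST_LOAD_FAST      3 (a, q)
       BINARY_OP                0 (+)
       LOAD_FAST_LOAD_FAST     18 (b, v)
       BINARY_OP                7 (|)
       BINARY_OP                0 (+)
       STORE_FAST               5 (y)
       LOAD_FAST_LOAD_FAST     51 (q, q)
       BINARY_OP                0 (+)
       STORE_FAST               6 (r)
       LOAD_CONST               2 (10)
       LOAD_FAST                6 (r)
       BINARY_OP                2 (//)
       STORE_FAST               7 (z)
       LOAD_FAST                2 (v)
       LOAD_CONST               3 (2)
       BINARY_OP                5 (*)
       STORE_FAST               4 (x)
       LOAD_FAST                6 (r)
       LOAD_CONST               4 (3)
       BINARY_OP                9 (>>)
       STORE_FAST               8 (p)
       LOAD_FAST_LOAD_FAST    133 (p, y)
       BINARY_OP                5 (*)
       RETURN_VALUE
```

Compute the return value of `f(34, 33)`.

43962

LOAD_FAST_LOAD_FAST b,a → push 33,34. Stack: [33, 34]
BINARY_OP * → 33 * 34 = 1122. Stack: [1122]
STORE_FAST v → v=1122. Stack: []
LOAD_CONST → push 4. Stack: [4]
LOAD_FAST a → push 34. Stack: [4, 34]
BINARY_OP * → 4 * 34 = 136. Stack: [136]
STORE_FAST q → q=136. Stack: []
LOAD_FAST_LOAD_FAST v,q → push 1122,136. Stack: [1122, 136]
BINARY_OP // → 1122 // 136 = 8. Stack: [8]
STORE_FAST x → x=8. Stack: []
LOAD_FAST_LOAD_FAST a,q → push 34,136. Stack: [34, 136]
BINARY_OP + → 34 + 136 = 170. Stack: [170]
LOAD_FAST_LOAD_FAST b,v → push 33,1122. Stack: [170, 33, 1122]
BINARY_OP | → 33 | 1122 = 1123. Stack: [170, 1123]
BINARY_OP + → 170 + 1123 = 1293. Stack: [1293]
STORE_FAST y → y=1293. Stack: []
LOAD_FAST_LOAD_FAST q,q → push 136,136. Stack: [136, 136]
BINARY_OP + → 136 + 136 = 272. Stack: [272]
STORE_FAST r → r=272. Stack: []
LOAD_CONST → push 10. Stack: [10]
LOAD_FAST r → push 272. Stack: [10, 272]
BINARY_OP // → 10 // 272 = 0. Stack: [0]
STORE_FAST z → z=0. Stack: []
LOAD_FAST v → push 1122. Stack: [1122]
LOAD_CONST → push 2. Stack: [1122, 2]
BINARY_OP * → 1122 * 2 = 2244. Stack: [2244]
STORE_FAST x → x=2244. Stack: []
LOAD_FAST r → push 272. Stack: [272]
LOAD_CONST → push 3. Stack: [272, 3]
BINARY_OP >> → 272 >> 3 = 34. Stack: [34]
STORE_FAST p → p=34. Stack: []
LOAD_FAST_LOAD_FAST p,y → push 34,1293. Stack: [34, 1293]
BINARY_OP * → 34 * 1293 = 43962. Stack: [43962]
RETURN_VALUE → return 43962.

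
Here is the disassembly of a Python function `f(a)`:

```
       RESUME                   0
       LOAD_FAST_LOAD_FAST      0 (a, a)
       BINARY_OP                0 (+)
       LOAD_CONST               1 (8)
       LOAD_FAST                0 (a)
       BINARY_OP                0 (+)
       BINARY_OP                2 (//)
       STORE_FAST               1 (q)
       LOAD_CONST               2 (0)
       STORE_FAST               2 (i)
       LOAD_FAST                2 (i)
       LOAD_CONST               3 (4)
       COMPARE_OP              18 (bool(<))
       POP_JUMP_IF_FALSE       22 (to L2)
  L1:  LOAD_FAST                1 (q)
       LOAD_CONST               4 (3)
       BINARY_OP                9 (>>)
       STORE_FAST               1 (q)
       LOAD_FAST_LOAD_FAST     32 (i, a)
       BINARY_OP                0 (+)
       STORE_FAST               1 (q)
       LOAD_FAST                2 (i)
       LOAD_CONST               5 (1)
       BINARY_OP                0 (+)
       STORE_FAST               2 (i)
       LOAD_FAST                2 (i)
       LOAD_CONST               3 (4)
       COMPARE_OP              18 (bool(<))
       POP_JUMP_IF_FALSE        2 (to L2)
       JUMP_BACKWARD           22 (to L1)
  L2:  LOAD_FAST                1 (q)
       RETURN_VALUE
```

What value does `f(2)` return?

LOAD_FAST_LOAD_FAST a,a → push 2,2
BINARY_OP + → 2 + 2 = 4
LOAD_CONST → push 8
LOAD_FAST a → push 2
BINARY_OP + → 8 + 2 = 10
BINARY_OP // → 4 // 10 = 0
STORE_FAST q → q=0
LOAD_CONST → push 0
STORE_FAST i → i=0
LOAD_FAST i → push 0
LOAD_CONST → push 4
COMPARE_OP bool(<) → 0 vs 4 = True
POP_JUMP_IF_FALSE → pop True; no jump
LOAD_FAST q → push 0
LOAD_CONST → push 3
BINARY_OP >> → 0 >> 3 = 0
STORE_FAST q → q=0
LOAD_FAST_LOAD_FAST i,a → push 0,2
BINARY_OP + → 0 + 2 = 2
STORE_FAST q → q=2
LOAD_FAST i → push 0
LOAD_CONST → push 1
BINARY_OP + → 0 + 1 = 1
STORE_FAST i → i=1
LOAD_FAST i → push 1
LOAD_CONST → push 4
COMPARE_OP bool(<) → 1 vs 4 = True
POP_JUMP_IF_FALSE → pop True; no jump
LOAD_FAST q → push 2
LOAD_CONST → push 3
BINARY_OP >> → 2 >> 3 = 0
STORE_FAST q → q=0
LOAD_FAST_LOAD_FAST i,a → push 1,2
BINARY_OP + → 1 + 2 = 3
STORE_FAST q → q=3
LOAD_FAST i → push 1
LOAD_CONST → push 1
BINARY_OP + → 1 + 1 = 2
STORE_FAST i → i=2
LOAD_FAST i → push 2
LOAD_CONST → push 4
COMPARE_OP bool(<) → 2 vs 4 = True
POP_JUMP_IF_FALSE → pop True; no jump
LOAD_FAST q → push 3
LOAD_CONST → push 3
BINARY_OP >> → 3 >> 3 = 0
STORE_FAST q → q=0
LOAD_FAST_LOAD_FAST i,a → push 2,2
BINARY_OP + → 2 + 2 = 4
STORE_FAST q → q=4
LOAD_FAST i → push 2
LOAD_CONST → push 1
BINARY_OP + → 2 + 1 = 3
STORE_FAST i → i=3
LOAD_FAST i → push 3
LOAD_CONST → push 4
COMPARE_OP bool(<) → 3 vs 4 = True
POP_JUMP_IF_FALSE → pop True; no jump
LOAD_FAST q → push 4
LOAD_CONST → push 3
BINARY_OP >> → 4 >> 3 = 0
STORE_FAST q → q=0
LOAD_FAST_LOAD_FAST i,a → push 3,2
BINARY_OP + → 3 + 2 = 5
STORE_FAST q → q=5
LOAD_FAST i → push 3
LOAD_CONST → push 1
BINARY_OP + → 3 + 1 = 4
STORE_FAST i → i=4
LOAD_FAST i → push 4
LOAD_CONST → push 4
COMPARE_OP bool(<) → 4 vs 4 = False
POP_JUMP_IF_FALSE → pop False; jump
LOAD_FAST q → push 5
RETURN_VALUE → return 5.

5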